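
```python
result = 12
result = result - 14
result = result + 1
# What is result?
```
Trace:
  result=12
  result=-2
  result=-1

Final answer: -1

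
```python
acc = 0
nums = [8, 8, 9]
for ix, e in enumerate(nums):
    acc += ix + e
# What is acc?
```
Trace:
  acc=0
  acc=8, ix=0, e=8
  acc=17, ix=1, e=8
  acc=28, ix=2, e=9

Final answer: 28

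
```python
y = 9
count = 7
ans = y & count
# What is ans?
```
Trace:
  y=9
  y=9, count=7
  y=9, count=7, ans=1

Final answer: 1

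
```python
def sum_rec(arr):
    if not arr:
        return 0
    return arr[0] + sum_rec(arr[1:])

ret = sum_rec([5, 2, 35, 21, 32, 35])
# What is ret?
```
Call trace:
sum_rec(arr=[5, 2, 35, 21, 32, 35])
  sum_rec(arr=[2, 35, 21, 32, 35])
    sum_rec(arr=[35, 21, 32, 35])
      sum_rec(arr=[21, 32, 35])
        sum_rec(arr=[32, 35])
          sum_rec(arr=[35])
            sum_rec(arr=[])
            -> return 0
          -> return 35
        -> return 67
      -> return 88
    -> return 123
  -> return 125
-> return 130

Final answer: 130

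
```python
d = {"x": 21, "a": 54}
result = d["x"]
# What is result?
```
Trace:
  d={'x': 21, 'a': 54}
  d={'x': 21, 'a': 54}, result=21

Final answer: 21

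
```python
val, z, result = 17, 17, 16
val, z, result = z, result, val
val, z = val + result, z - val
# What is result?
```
Trace:
  val=17, z=17, result=16
  val=17, z=16, result=17
  val=34, z=-1, result=17

Final answer: 17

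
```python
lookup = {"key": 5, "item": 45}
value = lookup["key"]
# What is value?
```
Trace:
  lookup={'key': 5, 'item': 45}
  lookup={'key': 5, 'item': 45}, value=5

Final answer: 5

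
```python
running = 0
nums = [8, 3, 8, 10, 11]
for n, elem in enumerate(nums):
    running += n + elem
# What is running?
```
Trace:
  running=0
  running=8, n=0, elem=8
  running=12, n=1, elem=3
  running=22, n=2, elem=8
  running=35, n=3, elem=10
  running=50, n=4, elem=11

Final answer: 50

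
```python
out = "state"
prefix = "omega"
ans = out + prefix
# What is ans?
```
Trace:
  out='state'
  out='state', prefix='omega'
  out='state', prefix='omega', ans='stateomega'

Final answer: 'stateomega'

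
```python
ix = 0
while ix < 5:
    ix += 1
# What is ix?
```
Trace:
  ix=0
  ix=1
  ix=2
  ix=3
  ix=4
  ix=5

Final answer: 5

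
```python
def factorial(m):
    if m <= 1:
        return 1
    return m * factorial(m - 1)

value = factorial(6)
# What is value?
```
Call trace:
factorial(m=6)
  factorial(m=5)
    factorial(m=4)
      factorial(m=3)
        factorial(m=2)
          factorial(m=1)
          -> return 1
        -> return 2
      -> return 6
    -> return 24
  -> return 120
-> return 720

Final answer: 720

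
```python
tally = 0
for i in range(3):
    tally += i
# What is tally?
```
Trace:
  tally=0
  tally=0, i=0
  tally=1, i=1
  tally=3, i=2

Final answer: 3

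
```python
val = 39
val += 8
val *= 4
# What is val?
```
Trace:
  val=39
  val=47
  val=188

Final answer: 188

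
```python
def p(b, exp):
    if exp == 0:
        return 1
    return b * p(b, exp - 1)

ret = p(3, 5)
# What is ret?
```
Call trace:
p(b=3, exp=5)
  p(b=3, exp=4)
    p(b=3, exp=3)
      p(b=3, exp=2)
        p(b=3, exp=1)
          p(b=3, exp=0)
          -> return 1
        -> return 3
      -> return 9
    -> return 27
  -> return 81
-> return 243

Final answer: 243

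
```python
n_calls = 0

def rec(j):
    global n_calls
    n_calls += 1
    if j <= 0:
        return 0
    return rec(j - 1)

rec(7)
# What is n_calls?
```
Call trace:
rec(j=7)
  rec(j=6)
    rec(j=5)
      rec(j=4)
        rec(j=3)
          rec(j=2)
            rec(j=1)
              rec(j=0)
              -> return 0
            -> return 0
          -> return 0
        -> return 0
      -> return 0
    -> return 0
  -> return 0
-> return 0

n_calls is incremented once per call. rec is entered once for each j = 7, 6, 5, 4, 3, 2, 1, 0 (the j <= 0 call returns without recursing), i.e. 7 + 1 calls.
n_calls = 8

Final answer: 8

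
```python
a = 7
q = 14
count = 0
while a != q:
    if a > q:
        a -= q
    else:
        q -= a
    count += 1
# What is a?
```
Trace:
  a=7
  a=7, q=14
  a=7, q=14, count=0
  a=7, q=7, count=1

Final answer: 7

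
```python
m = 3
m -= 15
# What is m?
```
Trace:
  m=3
  m=-12

Final answer: -12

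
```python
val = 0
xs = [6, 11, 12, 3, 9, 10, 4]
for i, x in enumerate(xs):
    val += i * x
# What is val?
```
Trace:
  val=0
  val=0, i=0, x=6
  val=11, i=1, x=11
  val=35, i=2, x=12
  val=44, i=3, x=3
  val=80, i=4, x=9
  val=130, i=5, x=10
  val=154, i=6, x=4

Final answer: 154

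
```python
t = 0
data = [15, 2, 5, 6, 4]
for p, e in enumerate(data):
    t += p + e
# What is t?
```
Trace:
  t=0
  t=15, p=0, e=15
  t=18, p=1, e=2
  t=25, p=2, e=5
  t=34, p=3, e=6
  t=42, p=4, e=4

Final answer: 42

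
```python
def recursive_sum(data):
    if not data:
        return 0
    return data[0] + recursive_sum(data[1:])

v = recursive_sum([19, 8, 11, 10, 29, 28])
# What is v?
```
Call trace:
recursive_sum(data=[19, 8, 11, 10, 29, 28])
  recursive_sum(data=[8, 11, 10, 29, 28])
    recursive_sum(data=[11, 10, 29, 28])
      recursive_sum(data=[10, 29, 28])
        recursive_sum(data=[29, 28])
          recursive_sum(data=[28])
            recursive_sum(data=[])
            -> return 0
          -> return 28
        -> return 57
      -> return 67
    -> return 78
  -> return 86
-> return 105

Final answer: 105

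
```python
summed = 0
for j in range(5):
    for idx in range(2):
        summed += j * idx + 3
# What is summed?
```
Trace:
  summed=0
  summed=3, j=0, idx=0
  summed=6, j=0, idx=1
  summed=9, j=1, idx=0
  summed=13, j=1, idx=1
  summed=16, j=2, idx=0
  summed=21, j=2, idx=1
  summed=24, j=3, idx=0
  summed=30, j=3, idx=1
  summed=33, j=4, idx=0
  summed=40, j=4, idx=1

Final answer: 40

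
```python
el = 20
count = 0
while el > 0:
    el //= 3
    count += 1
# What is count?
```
Trace:
  el=20
  el=20, count=0
  el=6, count=1
  el=2, count=2
  el=0, count=3

Final answer: 3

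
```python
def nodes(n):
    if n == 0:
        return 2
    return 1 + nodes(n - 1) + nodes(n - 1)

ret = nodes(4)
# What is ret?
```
Call trace (a repeated sub-call is expanded the first time; later identical calls just restate its return value):
nodes(n=4)
  nodes(n=3)
    nodes(n=2)
      nodes(n=1)
        nodes(n=0)
        -> return 2
        nodes(n=0)
        -> return 2
      -> return 5
      nodes(n=1) -> return 5  (same call as traced above)
    -> return 11
    nodes(n=2) -> return 11  (same call as traced above)
  -> return 23
  nodes(n=3) -> return 23  (same call as traced above)
-> return 47

Final answer: 47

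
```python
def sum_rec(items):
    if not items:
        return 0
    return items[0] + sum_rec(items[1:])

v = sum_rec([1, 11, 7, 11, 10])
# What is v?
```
Call trace:
sum_rec(items=[1, 11, 7, 11, 10])
  sum_rec(items=[11, 7, 11, 10])
    sum_rec(items=[7, 11, 10])
      sum_rec(items=[11, 10])
        sum_rec(items=[10])
          sum_rec(items=[])
          -> return 0
        -> return 10
      -> return 21
    -> return 28
  -> return 39
-> return 40

Final answer: 40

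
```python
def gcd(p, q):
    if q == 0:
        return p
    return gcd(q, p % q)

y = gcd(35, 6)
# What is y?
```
Call trace:
gcd(p=35, q=6)
  gcd(p=6, q=5)
    gcd(p=5, q=1)
      gcd(p=1, q=0)
      -> return 1
    -> return 1
  -> return 1
-> return 1

Final answer: 1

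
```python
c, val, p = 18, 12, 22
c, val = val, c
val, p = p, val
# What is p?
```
Trace:
  c=18, val=12, p=22
  c=12, val=18, p=22
  c=12, val=22, p=18

Final answer: 18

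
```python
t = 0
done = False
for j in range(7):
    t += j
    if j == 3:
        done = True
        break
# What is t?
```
Trace:
  t=0
  t=0, done=False
  t=0, done=False, j=0
  t=1, done=False, j=1
  t=3, done=False, j=2
  t=6, done=True, j=3

Final answer: 6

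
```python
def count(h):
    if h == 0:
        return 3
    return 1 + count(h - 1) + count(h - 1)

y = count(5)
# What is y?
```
Call trace (a repeated sub-call is expanded the first time; later identical calls just restate its return value):
count(h=5)
  count(h=4)
    count(h=3)
      count(h=2)
        count(h=1)
          count(h=0)
          -> return 3
          count(h=0)
          -> return 3
        -> return 7
        count(h=1) -> return 7  (same call as traced above)
      -> return 15
      count(h=2) -> return 15  (same call as traced above)
    -> return 31
    count(h=3) -> return 31  (same call as traced above)
  -> return 63
  count(h=4) -> return 63  (same call as traced above)
-> return 127

Final answer: 127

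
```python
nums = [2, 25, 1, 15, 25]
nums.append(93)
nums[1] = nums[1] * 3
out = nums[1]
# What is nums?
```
Trace:
  nums=[2, 25, 1, 15, 25]
  nums=[2, 25, 1, 15, 25, 93]
  nums=[2, 75, 1, 15, 25, 93]
  nums=[2, 75, 1, 15, 25, 93], out=75

Final answer: [2, 75, 1, 15, 25, 93]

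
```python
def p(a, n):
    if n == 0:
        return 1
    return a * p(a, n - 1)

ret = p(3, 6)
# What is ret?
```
Call trace:
p(a=3, n=6)
  p(a=3, n=5)
    p(a=3, n=4)
      p(a=3, n=3)
        p(a=3, n=2)
          p(a=3, n=1)
            p(a=3, n=0)
            -> return 1
          -> return 3
        -> return 9
      -> return 27
    -> return 81
  -> return 243
-> return 729

Final answer: 729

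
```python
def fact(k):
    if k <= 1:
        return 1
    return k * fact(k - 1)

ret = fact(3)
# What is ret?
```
Call trace:
fact(k=3)
  fact(k=2)
    fact(k=1)
    -> return 1
  -> return 2
-> return 6

Final answer: 6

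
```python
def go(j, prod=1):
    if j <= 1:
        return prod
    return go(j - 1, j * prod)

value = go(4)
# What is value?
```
Call trace:
go(j=4, prod=1)
  go(j=3, prod=4)
    go(j=2, prod=12)
      go(j=1, prod=24)
      -> return 24
    -> return 24
  -> return 24
-> return 24

Final answer: 24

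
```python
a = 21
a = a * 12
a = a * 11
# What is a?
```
Trace:
  a=21
  a=252
  a=2772

Final answer: 2772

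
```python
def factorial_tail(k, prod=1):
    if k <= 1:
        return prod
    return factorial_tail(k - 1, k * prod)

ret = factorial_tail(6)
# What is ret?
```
Call trace:
factorial_tail(k=6, prod=1)
  factorial_tail(k=5, prod=6)
    factorial_tail(k=4, prod=30)
      factorial_tail(k=3, prod=120)
        factorial_tail(k=2, prod=360)
          factorial_tail(k=1, prod=720)
          -> return 720
        -> return 720
      -> return 720
    -> return 720
  -> return 720
-> return 720

Final answer: 720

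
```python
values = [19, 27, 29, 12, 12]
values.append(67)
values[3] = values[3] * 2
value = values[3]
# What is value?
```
Trace:
  values=[19, 27, 29, 12, 12]
  values=[19, 27, 29, 12, 12, 67]
  values=[19, 27, 29, 24, 12, 67]
  values=[19, 27, 29, 24, 12, 67], value=24

Final answer: 24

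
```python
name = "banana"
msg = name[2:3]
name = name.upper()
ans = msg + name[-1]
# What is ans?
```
Trace:
  name='banana'
  name='banana', msg='n'
  name='BANANA', msg='n'
  name='BANANA', msg='n', ans='nA'

Final answer: 'nA'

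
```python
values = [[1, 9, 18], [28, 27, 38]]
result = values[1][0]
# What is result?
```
Trace:
  values=[[1, 9, 18], [28, 27, 38]]
  values=[[1, 9, 18], [28, 27, 38]], result=28

Final answer: 28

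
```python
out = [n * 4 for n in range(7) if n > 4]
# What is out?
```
Trace:
  n=0
  n=1
  n=2
  n=3
  n=4
  n=5
  n=6
  out=[20, 24]

Final answer: [20, 24]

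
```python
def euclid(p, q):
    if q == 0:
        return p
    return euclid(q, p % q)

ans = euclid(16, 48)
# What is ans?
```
Call trace:
euclid(p=16, q=48)
  euclid(p=48, q=16)
    euclid(p=16, q=0)
    -> return 16
  -> return 16
-> return 16

Final answer: 16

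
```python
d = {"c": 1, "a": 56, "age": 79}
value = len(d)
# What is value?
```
Trace:
  d={'c': 1, 'a': 56, 'age': 79}
  d={'c': 1, 'a': 56, 'age': 79}, value=3

Final answer: 3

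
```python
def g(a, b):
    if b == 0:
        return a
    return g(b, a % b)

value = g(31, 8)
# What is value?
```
Call trace:
g(a=31, b=8)
  g(a=8, b=7)
    g(a=7, b=1)
      g(a=1, b=0)
      -> return 1
    -> return 1
  -> return 1
-> return 1

Final answer: 1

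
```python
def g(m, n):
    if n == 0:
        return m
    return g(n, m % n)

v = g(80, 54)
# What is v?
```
Call trace:
g(m=80, n=54)
  g(m=54, n=26)
    g(m=26, n=2)
      g(m=2, n=0)
      -> return 2
    -> return 2
  -> return 2
-> return 2

Final answer: 2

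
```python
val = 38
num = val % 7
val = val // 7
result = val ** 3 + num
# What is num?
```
Trace:
  val=38
  val=38, num=3
  val=5, num=3
  val=5, num=3, result=128

Final answer: 3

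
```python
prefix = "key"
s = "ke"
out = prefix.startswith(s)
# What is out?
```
Trace:
  prefix='key'
  prefix='key', s='ke'
  prefix='key', s='ke', out=True

Final answer: True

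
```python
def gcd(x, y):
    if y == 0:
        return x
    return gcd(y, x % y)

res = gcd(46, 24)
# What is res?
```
Call trace:
gcd(x=46, y=24)
  gcd(x=24, y=22)
    gcd(x=22, y=2)
      gcd(x=2, y=0)
      -> return 2
    -> return 2
  -> return 2
-> return 2

Final answer: 2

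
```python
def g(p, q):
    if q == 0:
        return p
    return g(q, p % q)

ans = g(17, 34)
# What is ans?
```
Call trace:
g(p=17, q=34)
  g(p=34, q=17)
    g(p=17, q=0)
    -> return 17
  -> return 17
-> return 17

Final answer: 17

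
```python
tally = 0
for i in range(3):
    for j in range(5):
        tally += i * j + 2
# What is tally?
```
Trace:
  tally=0
  tally=2, i=0, j=0
  tally=4, i=0, j=1
  tally=6, i=0, j=2
  tally=8, i=0, j=3
  tally=10, i=0, j=4
  tally=12, i=1, j=0
  tally=15, i=1, j=1
  tally=19, i=1, j=2
  tally=24, i=1, j=3
  tally=30, i=1, j=4
  tally=32, i=2, j=0
  tally=36, i=2, j=1
  tally=42, i=2, j=2
  tally=50, i=2, j=3
  tally=60, i=2, j=4

Final answer: 60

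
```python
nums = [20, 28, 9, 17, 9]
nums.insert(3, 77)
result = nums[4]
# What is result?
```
Trace:
  nums=[20, 28, 9, 17, 9]
  nums=[20, 28, 9, 77, 17, 9]
  nums=[20, 28, 9, 77, 17, 9], result=17

Final answer: 17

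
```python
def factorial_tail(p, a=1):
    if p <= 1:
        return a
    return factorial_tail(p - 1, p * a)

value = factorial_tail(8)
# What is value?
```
Call trace:
factorial_tail(p=8, a=1)
  factorial_tail(p=7, a=8)
    factorial_tail(p=6, a=56)
      factorial_tail(p=5, a=336)
        factorial_tail(p=4, a=1680)
          factorial_tail(p=3, a=6720)
            factorial_tail(p=2, a=20160)
              factorial_tail(p=1, a=40320)
              -> return 40320
            -> return 40320
          -> return 40320
        -> return 40320
      -> return 40320
    -> return 40320
  -> return 40320
-> return 40320

Final answer: 40320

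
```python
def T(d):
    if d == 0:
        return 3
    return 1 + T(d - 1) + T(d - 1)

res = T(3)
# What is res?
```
Call trace (a repeated sub-call is expanded the first time; later identical calls just restate its return value):
T(d=3)
  T(d=2)
    T(d=1)
      T(d=0)
      -> return 3
      T(d=0)
      -> return 3
    -> return 7
    T(d=1) -> return 7  (same call as traced above)
  -> return 15
  T(d=2) -> return 15  (same call as traced above)
-> return 31

Final answer: 31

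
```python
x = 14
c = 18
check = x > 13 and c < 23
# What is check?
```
Trace:
  x=14
  x=14, c=18
  x=14, c=18, check=True

Final answer: True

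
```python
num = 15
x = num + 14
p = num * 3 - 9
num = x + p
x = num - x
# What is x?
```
Trace:
  num=15
  num=15, x=29
  num=15, x=29, p=36
  num=65, x=29, p=36
  num=65, x=36, p=36

Final answer: 36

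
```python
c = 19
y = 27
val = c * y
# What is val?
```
Trace:
  c=19
  c=19, y=27
  c=19, y=27, val=513

Final answer: 513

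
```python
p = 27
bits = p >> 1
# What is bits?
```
Trace:
  p=27
  p=27, bits=13

Final answer: 13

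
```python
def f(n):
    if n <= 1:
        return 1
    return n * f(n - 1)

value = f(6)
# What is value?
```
Call trace:
f(n=6)
  f(n=5)
    f(n=4)
      f(n=3)
        f(n=2)
          f(n=1)
          -> return 1
        -> return 2
      -> return 6
    -> return 24
  -> return 120
-> return 720

Final answer: 720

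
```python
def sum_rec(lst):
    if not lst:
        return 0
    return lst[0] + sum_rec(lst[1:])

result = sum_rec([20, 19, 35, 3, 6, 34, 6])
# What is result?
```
Call trace:
sum_rec(lst=[20, 19, 35, 3, 6, 34, 6])
  sum_rec(lst=[19, 35, 3, 6, 34, 6])
    sum_rec(lst=[35, 3, 6, 34, 6])
      sum_rec(lst=[3, 6, 34, 6])
        sum_rec(lst=[6, 34, 6])
          sum_rec(lst=[34, 6])
            sum_rec(lst=[6])
              sum_rec(lst=[])
              -> return 0
            -> return 6
          -> return 40
        -> return 46
      -> return 49
    -> return 84
  -> return 103
-> return 123

Final answer: 123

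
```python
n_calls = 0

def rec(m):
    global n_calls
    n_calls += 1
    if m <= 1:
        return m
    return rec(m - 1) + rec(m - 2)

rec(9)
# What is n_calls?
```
Call trace (a repeated sub-call is expanded the first time; later identical calls just restate its return value):
rec(m=9)
  rec(m=8)
    rec(m=7)
      rec(m=6)
        rec(m=5)
          rec(m=4)
            rec(m=3)
              rec(m=2)
                rec(m=1)
                -> return 1
                rec(m=0)
                -> return 0
              -> return 1
              rec(m=1)
              -> return 1
            -> return 2
            rec(m=2) -> return 1  (same call as traced above)
          -> return 3
          rec(m=3) -> return 2  (same call as traced above)
        -> return 5
        rec(m=4) -> return 3  (same call as traced above)
      -> return 8
      rec(m=5) -> return 5  (same call as traced above)
    -> return 13
    rec(m=6) -> return 8  (same call as traced above)
  -> return 21
  rec(m=7) -> return 13  (same call as traced above)
-> return 34

n_calls is incremented once per call, so count the calls in each subtree. Let C(m) = number of calls made by rec(m).
C(0) = C(1) = 1 (base case, no recursion); C(m) = 1 + C(m - 1) + C(m - 2) otherwise.
C(2) = 1 + C(1) + C(0) = 1 + 1 + 1 = 3
C(3) = 1 + C(2) + C(1) = 1 + 3 + 1 = 5
C(4) = 1 + C(3) + C(2) = 1 + 5 + 3 = 9
C(5) = 1 + C(4) + C(3) = 1 + 9 + 5 = 15
C(6) = 1 + C(5) + C(4) = 1 + 15 + 9 = 25
C(7) = 1 + C(6) + C(5) = 1 + 25 + 15 = 41
C(8) = 1 + C(7) + C(6) = 1 + 41 + 25 = 67
C(9) = 1 + C(8) + C(7) = 1 + 67 + 41 = 109
n_calls = C(9) = 109

Final answer: 109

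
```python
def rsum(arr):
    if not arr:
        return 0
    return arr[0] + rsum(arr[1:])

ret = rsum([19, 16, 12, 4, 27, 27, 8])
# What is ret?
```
Call trace:
rsum(arr=[19, 16, 12, 4, 27, 27, 8])
  rsum(arr=[16, 12, 4, 27, 27, 8])
    rsum(arr=[12, 4, 27, 27, 8])
      rsum(arr=[4, 27, 27, 8])
        rsum(arr=[27, 27, 8])
          rsum(arr=[27, 8])
            rsum(arr=[8])
              rsum(arr=[])
              -> return 0
            -> return 8
          -> return 35
        -> return 62
      -> return 66
    -> return 78
  -> return 94
-> return 113

Final answer: 113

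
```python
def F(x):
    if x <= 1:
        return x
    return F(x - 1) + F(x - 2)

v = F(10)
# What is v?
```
Call trace (a repeated sub-call is expanded the first time; later identical calls just restate its return value):
F(x=10)
  F(x=9)
    F(x=8)
      F(x=7)
        F(x=6)
          F(x=5)
            F(x=4)
              F(x=3)
                F(x=2)
                  F(x=1)
                  -> return 1
                  F(x=0)
                  -> return 0
                -> return 1
                F(x=1)
                -> return 1
              -> return 2
              F(x=2) -> return 1  (same call as traced above)
            -> return 3
            F(x=3) -> return 2  (same call as traced above)
          -> return 5
          F(x=4) -> return 3  (same call as traced above)
        -> return 8
        F(x=5) -> return 5  (same call as traced above)
      -> return 13
      F(x=6) -> return 8  (same call as traced above)
    -> return 21
    F(x=7) -> return 13  (same call as traced above)
  -> return 34
  F(x=8) -> return 21  (same call as traced above)
-> return 55

Final answer: 55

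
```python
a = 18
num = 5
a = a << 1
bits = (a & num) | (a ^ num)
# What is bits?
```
Trace:
  a=18
  a=18, num=5
  a=36, num=5
  a=36, num=5, bits=37

Final answer: 37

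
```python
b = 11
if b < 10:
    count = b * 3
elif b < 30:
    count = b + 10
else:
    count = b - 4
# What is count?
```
Trace:
  b=11
  b=11, count=21

Final answer: 21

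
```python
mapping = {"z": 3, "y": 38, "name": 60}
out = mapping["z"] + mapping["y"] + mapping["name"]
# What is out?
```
Trace:
  mapping={'z': 3, 'y': 38, 'name': 60}
  mapping={'z': 3, 'y': 38, 'name': 60}, out=101

Final answer: 101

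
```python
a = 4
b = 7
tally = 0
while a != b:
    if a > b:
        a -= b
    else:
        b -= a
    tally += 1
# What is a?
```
Trace:
  a=4
  a=4, b=7
  a=4, b=7, tally=0
  a=4, b=3, tally=1
  a=1, b=3, tally=2
  a=1, b=2, tally=3
  a=1, b=1, tally=4

Final answer: 1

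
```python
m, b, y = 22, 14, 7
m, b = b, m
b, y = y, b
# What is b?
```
Trace:
  m=22, b=14, y=7
  m=14, b=22, y=7
  m=14, b=7, y=22

Final answer: 7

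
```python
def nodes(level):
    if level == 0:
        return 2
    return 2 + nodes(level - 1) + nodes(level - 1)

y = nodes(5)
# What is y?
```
Call trace (a repeated sub-call is expanded the first time; later identical calls just restate its return value):
nodes(level=5)
  nodes(level=4)
    nodes(level=3)
      nodes(level=2)
        nodes(level=1)
          nodes(level=0)
          -> return 2
          nodes(level=0)
          -> return 2
        -> return 6
        nodes(level=1) -> return 6  (same call as traced above)
      -> return 14
      nodes(level=2) -> return 14  (same call as traced above)
    -> return 30
    nodes(level=3) -> return 30  (same call as traced above)
  -> return 62
  nodes(level=4) -> return 62  (same call as traced above)
-> return 126

Final answer: 126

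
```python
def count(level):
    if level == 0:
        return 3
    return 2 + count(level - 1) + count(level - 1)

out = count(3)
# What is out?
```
Call trace (a repeated sub-call is expanded the first time; later identical calls just restate its return value):
count(level=3)
  count(level=2)
    count(level=1)
      count(level=0)
      -> return 3
      count(level=0)
      -> return 3
    -> return 8
    count(level=1) -> return 8  (same call as traced above)
  -> return 18
  count(level=2) -> return 18  (same call as traced above)
-> return 38

Final answer: 38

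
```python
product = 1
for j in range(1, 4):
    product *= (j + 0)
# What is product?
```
Trace:
  product=1
  product=1, j=1
  product=2, j=2
  product=6, j=3

Final answer: 6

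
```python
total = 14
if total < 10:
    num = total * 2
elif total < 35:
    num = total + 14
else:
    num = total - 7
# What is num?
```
Trace:
  total=14
  total=14, num=28

Final answer: 28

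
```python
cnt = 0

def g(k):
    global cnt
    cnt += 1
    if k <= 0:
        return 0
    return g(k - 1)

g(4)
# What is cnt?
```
Call trace:
g(k=4)
  g(k=3)
    g(k=2)
      g(k=1)
        g(k=0)
        -> return 0
      -> return 0
    -> return 0
  -> return 0
-> return 0

cnt is incremented once per call. g is entered once for each k = 4, 3, 2, 1, 0 (the k <= 0 call returns without recursing), i.e. 4 + 1 calls.
cnt = 5

Final answer: 5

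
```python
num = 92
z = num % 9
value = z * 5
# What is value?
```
Trace:
  num=92
  num=92, z=2
  num=92, z=2, value=10

Final answer: 10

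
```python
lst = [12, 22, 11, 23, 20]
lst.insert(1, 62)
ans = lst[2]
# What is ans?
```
Trace:
  lst=[12, 22, 11, 23, 20]
  lst=[12, 62, 22, 11, 23, 20]
  lst=[12, 62, 22, 11, 23, 20], ans=22

Final answer: 22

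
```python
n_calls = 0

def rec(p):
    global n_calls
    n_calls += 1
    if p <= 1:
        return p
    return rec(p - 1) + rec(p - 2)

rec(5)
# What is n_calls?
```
Call trace (a repeated sub-call is expanded the first time; later identical calls just restate its return value):
rec(p=5)
  rec(p=4)
    rec(p=3)
      rec(p=2)
        rec(p=1)
        -> return 1
        rec(p=0)
        -> return 0
      -> return 1
      rec(p=1)
      -> return 1
    -> return 2
    rec(p=2) -> return 1  (same call as traced above)
  -> return 3
  rec(p=3) -> return 2  (same call as traced above)
-> return 5

n_calls is incremented once per call, so count the calls in each subtree. Let C(p) = number of calls made by rec(p).
C(0) = C(1) = 1 (base case, no recursion); C(p) = 1 + C(p - 1) + C(p - 2) otherwise.
C(2) = 1 + C(1) + C(0) = 1 + 1 + 1 = 3
C(3) = 1 + C(2) + C(1) = 1 + 3 + 1 = 5
C(4) = 1 + C(3) + C(2) = 1 + 5 + 3 = 9
C(5) = 1 + C(4) + C(3) = 1 + 9 + 5 = 15
n_calls = C(5) = 15

Final answer: 15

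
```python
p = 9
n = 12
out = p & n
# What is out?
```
Trace:
  p=9
  p=9, n=12
  p=9, n=12, out=8

Final answer: 8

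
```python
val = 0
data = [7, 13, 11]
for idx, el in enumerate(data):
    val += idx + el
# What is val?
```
Trace:
  val=0
  val=7, idx=0, el=7
  val=21, idx=1, el=13
  val=34, idx=2, el=11

Final answer: 34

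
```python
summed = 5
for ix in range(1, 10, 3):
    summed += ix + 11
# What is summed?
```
Trace:
  summed=5
  summed=17, ix=1
  summed=32, ix=4
  summed=50, ix=7

Final answer: 50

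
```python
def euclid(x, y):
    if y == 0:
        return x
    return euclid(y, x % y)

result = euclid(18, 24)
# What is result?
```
Call trace:
euclid(x=18, y=24)
  euclid(x=24, y=18)
    euclid(x=18, y=6)
      euclid(x=6, y=0)
      -> return 6
    -> return 6
  -> return 6
-> return 6

Final answer: 6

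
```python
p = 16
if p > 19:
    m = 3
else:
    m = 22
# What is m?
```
Trace:
  p=16
  p=16, m=22

Final answer: 22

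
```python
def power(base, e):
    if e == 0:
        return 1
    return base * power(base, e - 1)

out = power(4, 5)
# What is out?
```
Call trace:
power(base=4, e=5)
  power(base=4, e=4)
    power(base=4, e=3)
      power(base=4, e=2)
        power(base=4, e=1)
          power(base=4, e=0)
          -> return 1
        -> return 4
      -> return 16
    -> return 64
  -> return 256
-> return 1024

Final answer: 1024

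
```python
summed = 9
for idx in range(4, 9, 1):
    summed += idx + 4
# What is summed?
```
Trace:
  summed=9
  summed=17, idx=4
  summed=26, idx=5
  summed=36, idx=6
  summed=47, idx=7
  summed=59, idx=8

Final answer: 59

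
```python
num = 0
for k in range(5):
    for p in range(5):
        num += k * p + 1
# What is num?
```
Trace:
  num=0
  num=1, k=0, p=0
  num=2, k=0, p=1
  num=3, k=0, p=2
  num=4, k=0, p=3
  num=5, k=0, p=4
  num=6, k=1, p=0
  num=8, k=1, p=1
  num=11, k=1, p=2
  num=15, k=1, p=3
  num=20, k=1, p=4
  num=21, k=2, p=0
  num=24, k=2, p=1
  num=29, k=2, p=2
  num=36, k=2, p=3
  num=45, k=2, p=4
  num=46, k=3, p=0
  num=50, k=3, p=1
  num=57, k=3, p=2
  num=67, k=3, p=3
  num=80, k=3, p=4
  num=81, k=4, p=0
  num=86, k=4, p=1
  num=95, k=4, p=2
  num=108, k=4, p=3
  num=125, k=4, p=4

Final answer: 125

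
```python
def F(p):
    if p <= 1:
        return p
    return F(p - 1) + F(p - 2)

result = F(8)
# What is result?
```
Call trace (a repeated sub-call is expanded the first time; later identical calls just restate its return value):
F(p=8)
  F(p=7)
    F(p=6)
      F(p=5)
        F(p=4)
          F(p=3)
            F(p=2)
              F(p=1)
              -> return 1
              F(p=0)
              -> return 0
            -> return 1
            F(p=1)
            -> return 1
          -> return 2
          F(p=2) -> return 1  (same call as traced above)
        -> return 3
        F(p=3) -> return 2  (same call as traced above)
      -> return 5
      F(p=4) -> return 3  (same call as traced above)
    -> return 8
    F(p=5) -> return 5  (same call as traced above)
  -> return 13
  F(p=6) -> return 8  (same call as traced above)
-> return 21

Final answer: 21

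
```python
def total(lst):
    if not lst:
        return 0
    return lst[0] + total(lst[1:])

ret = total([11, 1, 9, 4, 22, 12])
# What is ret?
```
Call trace:
total(lst=[11, 1, 9, 4, 22, 12])
  total(lst=[1, 9, 4, 22, 12])
    total(lst=[9, 4, 22, 12])
      total(lst=[4, 22, 12])
        total(lst=[22, 12])
          total(lst=[12])
            total(lst=[])
            -> return 0
          -> return 12
        -> return 34
      -> return 38
    -> return 47
  -> return 48
-> return 59

Final answer: 59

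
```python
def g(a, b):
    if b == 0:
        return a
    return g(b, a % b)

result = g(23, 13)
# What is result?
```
Call trace:
g(a=23, b=13)
  g(a=13, b=10)
    g(a=10, b=3)
      g(a=3, b=1)
        g(a=1, b=0)
        -> return 1
      -> return 1
    -> return 1
  -> return 1
-> return 1

Final answer: 1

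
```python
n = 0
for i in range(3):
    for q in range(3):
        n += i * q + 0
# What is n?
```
Trace:
  n=0
  n=0, i=0, q=0
  n=0, i=0, q=1
  n=0, i=0, q=2
  n=0, i=1, q=0
  n=1, i=1, q=1
  n=3, i=1, q=2
  n=3, i=2, q=0
  n=5, i=2, q=1
  n=9, i=2, q=2

Final answer: 9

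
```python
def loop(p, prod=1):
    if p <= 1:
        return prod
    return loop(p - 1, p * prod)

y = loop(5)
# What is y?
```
Call trace:
loop(p=5, prod=1)
  loop(p=4, prod=5)
    loop(p=3, prod=20)
      loop(p=2, prod=60)
        loop(p=1, prod=120)
        -> return 120
      -> return 120
    -> return 120
  -> return 120
-> return 120

Final answer: 120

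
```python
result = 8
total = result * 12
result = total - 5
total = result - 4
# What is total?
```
Trace:
  result=8
  result=8, total=96
  result=91, total=96
  result=91, total=87

Final answer: 87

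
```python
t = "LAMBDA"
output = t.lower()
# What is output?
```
Trace:
  t='LAMBDA'
  t='LAMBDA', output='lambda'

Final answer: 'lambda'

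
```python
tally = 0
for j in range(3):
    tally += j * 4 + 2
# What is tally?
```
Trace:
  tally=0
  tally=2, j=0
  tally=8, j=1
  tally=18, j=2

Final answer: 18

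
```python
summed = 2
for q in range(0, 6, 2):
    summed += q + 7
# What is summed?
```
Trace:
  summed=2
  summed=9, q=0
  summed=18, q=2
  summed=29, q=4

Final answer: 29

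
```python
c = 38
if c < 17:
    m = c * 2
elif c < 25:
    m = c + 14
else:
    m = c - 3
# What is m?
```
Trace:
  c=38
  c=38, m=35

Final answer: 35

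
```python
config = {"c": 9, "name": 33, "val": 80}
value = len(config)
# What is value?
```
Trace:
  config={'c': 9, 'name': 33, 'val': 80}
  config={'c': 9, 'name': 33, 'val': 80}, value=3

Final answer: 3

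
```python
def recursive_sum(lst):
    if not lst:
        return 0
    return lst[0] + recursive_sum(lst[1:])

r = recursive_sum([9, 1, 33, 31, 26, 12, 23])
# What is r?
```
Call trace:
recursive_sum(lst=[9, 1, 33, 31, 26, 12, 23])
  recursive_sum(lst=[1, 33, 31, 26, 12, 23])
    recursive_sum(lst=[33, 31, 26, 12, 23])
      recursive_sum(lst=[31, 26, 12, 23])
        recursive_sum(lst=[26, 12, 23])
          recursive_sum(lst=[12, 23])
            recursive_sum(lst=[23])
              recursive_sum(lst=[])
              -> return 0
            -> return 23
          -> return 35
        -> return 61
      -> return 92
    -> return 125
  -> return 126
-> return 135

Final answer: 135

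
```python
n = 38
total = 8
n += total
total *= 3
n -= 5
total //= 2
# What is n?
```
Trace:
  n=38
  n=38, total=8
  n=46, total=8
  n=46, total=24
  n=41, total=24
  n=41, total=12

Final answer: 41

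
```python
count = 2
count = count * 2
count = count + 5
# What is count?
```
Trace:
  count=2
  count=4
  count=9

Final answer: 9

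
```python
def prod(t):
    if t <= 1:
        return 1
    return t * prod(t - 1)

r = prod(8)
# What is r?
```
Call trace:
prod(t=8)
  prod(t=7)
    prod(t=6)
      prod(t=5)
        prod(t=4)
          prod(t=3)
            prod(t=2)
              prod(t=1)
              -> return 1
            -> return 2
          -> return 6
        -> return 24
      -> return 120
    -> return 720
  -> return 5040
-> return 40320

Final answer: 40320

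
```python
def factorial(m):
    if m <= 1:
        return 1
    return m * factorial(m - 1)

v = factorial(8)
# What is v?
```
Call trace:
factorial(m=8)
  factorial(m=7)
    factorial(m=6)
      factorial(m=5)
        factorial(m=4)
          factorial(m=3)
            factorial(m=2)
              factorial(m=1)
              -> return 1
            -> return 2
          -> return 6
        -> return 24
      -> return 120
    -> return 720
  -> return 5040
-> return 40320

Final answer: 40320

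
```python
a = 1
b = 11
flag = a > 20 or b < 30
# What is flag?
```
Trace:
  a=1
  a=1, b=11
  a=1, b=11, flag=True

Final answer: True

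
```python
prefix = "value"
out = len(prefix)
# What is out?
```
Trace:
  prefix='value'
  prefix='value', out=5

Final answer: 5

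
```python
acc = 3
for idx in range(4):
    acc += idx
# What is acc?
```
Trace:
  acc=3
  acc=3, idx=0
  acc=4, idx=1
  acc=6, idx=2
  acc=9, idx=3

Final answer: 9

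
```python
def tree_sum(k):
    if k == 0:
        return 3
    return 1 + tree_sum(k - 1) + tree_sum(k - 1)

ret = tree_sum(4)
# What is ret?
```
Call trace (a repeated sub-call is expanded the first time; later identical calls just restate its return value):
tree_sum(k=4)
  tree_sum(k=3)
    tree_sum(k=2)
      tree_sum(k=1)
        tree_sum(k=0)
        -> return 3
        tree_sum(k=0)
        -> return 3
      -> return 7
      tree_sum(k=1) -> return 7  (same call as traced above)
    -> return 15
    tree_sum(k=2) -> return 15  (same call as traced above)
  -> return 31
  tree_sum(k=3) -> return 31  (same call as traced above)
-> return 63

Final answer: 63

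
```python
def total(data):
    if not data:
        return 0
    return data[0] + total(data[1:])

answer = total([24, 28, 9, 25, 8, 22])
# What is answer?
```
Call trace:
total(data=[24, 28, 9, 25, 8, 22])
  total(data=[28, 9, 25, 8, 22])
    total(data=[9, 25, 8, 22])
      total(data=[25, 8, 22])
        total(data=[8, 22])
          total(data=[22])
            total(data=[])
            -> return 0
          -> return 22
        -> return 30
      -> return 55
    -> return 64
  -> return 92
-> return 116

Final answer: 116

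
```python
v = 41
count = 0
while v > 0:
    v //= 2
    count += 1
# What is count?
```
Trace:
  v=41
  v=41, count=0
  v=20, count=1
  v=10, count=2
  v=5, count=3
  v=2, count=4
  v=1, count=5
  v=0, count=6

Final answer: 6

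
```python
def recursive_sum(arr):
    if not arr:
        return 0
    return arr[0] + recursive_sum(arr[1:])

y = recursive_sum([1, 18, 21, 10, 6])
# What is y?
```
Call trace:
recursive_sum(arr=[1, 18, 21, 10, 6])
  recursive_sum(arr=[18, 21, 10, 6])
    recursive_sum(arr=[21, 10, 6])
      recursive_sum(arr=[10, 6])
        recursive_sum(arr=[6])
          recursive_sum(arr=[])
          -> return 0
        -> return 6
      -> return 16
    -> return 37
  -> return 55
-> return 56

Final answer: 56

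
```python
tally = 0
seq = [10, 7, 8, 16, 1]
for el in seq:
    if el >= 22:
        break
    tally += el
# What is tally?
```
Trace:
  tally=0
  tally=10, el=10
  tally=17, el=7
  tally=25, el=8
  tally=41, el=16
  tally=42, el=1

Final answer: 42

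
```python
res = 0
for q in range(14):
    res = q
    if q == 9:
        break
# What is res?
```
Trace:
  res=0
  res=0, q=0
  res=1, q=1
  res=2, q=2
  res=3, q=3
  res=4, q=4
  res=5, q=5
  res=6, q=6
  res=7, q=7
  res=8, q=8
  res=9, q=9

Final answer: 9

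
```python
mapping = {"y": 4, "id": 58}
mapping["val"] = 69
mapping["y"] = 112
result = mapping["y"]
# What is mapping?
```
Trace:
  mapping={'y': 4, 'id': 58}
  mapping={'y': 4, 'id': 58, 'val': 69}
  mapping={'y': 112, 'id': 58, 'val': 69}
  mapping={'y': 112, 'id': 58, 'val': 69}, result=112

Final answer: {'y': 112, 'id': 58, 'val': 69}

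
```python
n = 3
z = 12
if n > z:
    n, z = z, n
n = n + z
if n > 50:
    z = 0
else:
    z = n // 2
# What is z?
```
Trace:
  n=3
  n=3, z=12
  n=3, z=12
  n=15, z=12
  n=15, z=7

Final answer: 7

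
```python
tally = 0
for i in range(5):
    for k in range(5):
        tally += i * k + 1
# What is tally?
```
Trace:
  tally=0
  tally=1, i=0, k=0
  tally=2, i=0, k=1
  tally=3, i=0, k=2
  tally=4, i=0, k=3
  tally=5, i=0, k=4
  tally=6, i=1, k=0
  tally=8, i=1, k=1
  tally=11, i=1, k=2
  tally=15, i=1, k=3
  tally=20, i=1, k=4
  tally=21, i=2, k=0
  tally=24, i=2, k=1
  tally=29, i=2, k=2
  tally=36, i=2, k=3
  tally=45, i=2, k=4
  tally=46, i=3, k=0
  tally=50, i=3, k=1
  tally=57, i=3, k=2
  tally=67, i=3, k=3
  tally=80, i=3, k=4
  tally=81, i=4, k=0
  tally=86, i=4, k=1
  tally=95, i=4, k=2
  tally=108, i=4, k=3
  tally=125, i=4, k=4

Final answer: 125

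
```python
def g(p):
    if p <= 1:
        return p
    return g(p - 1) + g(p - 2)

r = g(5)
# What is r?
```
Call trace (a repeated sub-call is expanded the first time; later identical calls just restate its return value):
g(p=5)
  g(p=4)
    g(p=3)
      g(p=2)
        g(p=1)
        -> return 1
        g(p=0)
        -> return 0
      -> return 1
      g(p=1)
      -> return 1
    -> return 2
    g(p=2) -> return 1  (same call as traced above)
  -> return 3
  g(p=3) -> return 2  (same call as traced above)
-> return 5

Final answer: 5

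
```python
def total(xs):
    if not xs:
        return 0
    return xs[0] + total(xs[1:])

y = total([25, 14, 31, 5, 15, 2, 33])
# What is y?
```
Call trace:
total(xs=[25, 14, 31, 5, 15, 2, 33])
  total(xs=[14, 31, 5, 15, 2, 33])
    total(xs=[31, 5, 15, 2, 33])
      total(xs=[5, 15, 2, 33])
        total(xs=[15, 2, 33])
          total(xs=[2, 33])
            total(xs=[33])
              total(xs=[])
              -> return 0
            -> return 33
          -> return 35
        -> return 50
      -> return 55
    -> return 86
  -> return 100
-> return 125

Final answer: 125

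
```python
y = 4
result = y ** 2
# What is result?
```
Trace:
  y=4
  y=4, result=16

Final answer: 16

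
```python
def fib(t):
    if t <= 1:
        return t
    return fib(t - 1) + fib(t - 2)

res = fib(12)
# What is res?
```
Call trace (a repeated sub-call is expanded the first time; later identical calls just restate its return value):
fib(t=12)
  fib(t=11)
    fib(t=10)
      fib(t=9)
        fib(t=8)
          fib(t=7)
            fib(t=6)
              fib(t=5)
                fib(t=4)
                  fib(t=3)
                    fib(t=2)
                      fib(t=1)
                      -> return 1
                      fib(t=0)
                      -> return 0
                    -> return 1
                    fib(t=1)
                    -> return 1
                  -> return 2
                  fib(t=2) -> return 1  (same call as traced above)
                -> return 3
                fib(t=3) -> return 2  (same call as traced above)
              -> return 5
              fib(t=4) -> return 3  (same call as traced above)
            -> return 8
            fib(t=5) -> return 5  (same call as traced above)
          -> return 13
          fib(t=6) -> return 8  (same call as traced above)
        -> return 21
        fib(t=7) -> return 13  (same call as traced above)
      -> return 34
      fib(t=8) -> return 21  (same call as traced above)
    -> return 55
    fib(t=9) -> return 34  (same call as traced above)
  -> return 89
  fib(t=10) -> return 55  (same call as traced above)
-> return 144

Final answer: 144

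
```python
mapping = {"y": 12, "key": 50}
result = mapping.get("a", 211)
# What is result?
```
Trace:
  mapping={'y': 12, 'key': 50}
  mapping={'y': 12, 'key': 50}, result=211

Final answer: 211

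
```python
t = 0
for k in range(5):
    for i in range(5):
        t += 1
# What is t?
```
Trace:
  t=0
  t=1, k=0, i=0
  t=2, k=0, i=1
  t=3, k=0, i=2
  t=4, k=0, i=3
  t=5, k=0, i=4
  t=6, k=1, i=0
  t=7, k=1, i=1
  t=8, k=1, i=2
  t=9, k=1, i=3
  t=10, k=1, i=4
  t=11, k=2, i=0
  t=12, k=2, i=1
  t=13, k=2, i=2
  t=14, k=2, i=3
  t=15, k=2, i=4
  t=16, k=3, i=0
  t=17, k=3, i=1
  t=18, k=3, i=2
  t=19, k=3, i=3
  t=20, k=3, i=4
  t=21, k=4, i=0
  t=22, k=4, i=1
  t=23, k=4, i=2
  t=24, k=4, i=3
  t=25, k=4, i=4

Final answer: 25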